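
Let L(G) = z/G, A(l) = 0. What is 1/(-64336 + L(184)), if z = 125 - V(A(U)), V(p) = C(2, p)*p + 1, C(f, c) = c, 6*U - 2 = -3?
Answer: -46/2959425 ≈ -1.5544e-5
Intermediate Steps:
U = -⅙ (U = ⅓ + (⅙)*(-3) = ⅓ - ½ = -⅙ ≈ -0.16667)
V(p) = 1 + p² (V(p) = p*p + 1 = p² + 1 = 1 + p²)
z = 124 (z = 125 - (1 + 0²) = 125 - (1 + 0) = 125 - 1*1 = 125 - 1 = 124)
L(G) = 124/G
1/(-64336 + L(184)) = 1/(-64336 + 124/184) = 1/(-64336 + 124*(1/184)) = 1/(-64336 + 31/46) = 1/(-2959425/46) = -46/2959425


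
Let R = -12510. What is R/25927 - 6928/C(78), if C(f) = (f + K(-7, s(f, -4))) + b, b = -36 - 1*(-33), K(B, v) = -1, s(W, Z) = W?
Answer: -90273998/959299 ≈ -94.104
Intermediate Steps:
b = -3 (b = -36 + 33 = -3)
C(f) = -4 + f (C(f) = (f - 1) - 3 = (-1 + f) - 3 = -4 + f)
R/25927 - 6928/C(78) = -12510/25927 - 6928/(-4 + 78) = -12510*1/25927 - 6928/74 = -12510/25927 - 6928*1/74 = -12510/25927 - 3464/37 = -90273998/959299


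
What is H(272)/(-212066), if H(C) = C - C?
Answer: 0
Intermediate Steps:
H(C) = 0
H(272)/(-212066) = 0/(-212066) = 0*(-1/212066) = 0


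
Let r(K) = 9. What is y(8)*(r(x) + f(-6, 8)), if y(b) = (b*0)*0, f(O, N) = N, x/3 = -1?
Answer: 0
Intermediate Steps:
x = -3 (x = 3*(-1) = -3)
y(b) = 0 (y(b) = 0*0 = 0)
y(8)*(r(x) + f(-6, 8)) = 0*(9 + 8) = 0*17 = 0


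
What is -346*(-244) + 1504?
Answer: 85928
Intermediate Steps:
-346*(-244) + 1504 = 84424 + 1504 = 85928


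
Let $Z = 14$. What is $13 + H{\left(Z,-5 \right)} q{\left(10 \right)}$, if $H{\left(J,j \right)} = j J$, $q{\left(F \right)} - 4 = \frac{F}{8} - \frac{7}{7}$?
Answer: $- \frac{569}{2} \approx -284.5$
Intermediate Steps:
$q{\left(F \right)} = 3 + \frac{F}{8}$ ($q{\left(F \right)} = 4 + \left(\frac{F}{8} - \frac{7}{7}\right) = 4 + \left(F \frac{1}{8} - 1\right) = 4 + \left(\frac{F}{8} - 1\right) = 4 + \left(-1 + \frac{F}{8}\right) = 3 + \frac{F}{8}$)
$H{\left(J,j \right)} = J j$
$13 + H{\left(Z,-5 \right)} q{\left(10 \right)} = 13 + 14 \left(-5\right) \left(3 + \frac{1}{8} \cdot 10\right) = 13 - 70 \left(3 + \frac{5}{4}\right) = 13 - \frac{595}{2} = - \frac{569}{2}$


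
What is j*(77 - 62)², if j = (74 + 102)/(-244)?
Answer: -9900/61 ≈ -162.30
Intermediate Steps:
j = -44/61 (j = 176*(-1/244) = -44/61 ≈ -0.72131)
j*(77 - 62)² = -44*(77 - 62)²/61 = -44/61*15² = -44/61*225 = -9900/61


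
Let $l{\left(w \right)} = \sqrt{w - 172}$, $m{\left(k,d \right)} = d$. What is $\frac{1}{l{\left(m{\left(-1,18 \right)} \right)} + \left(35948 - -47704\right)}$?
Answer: $\frac{41826}{3498828629} - \frac{i \sqrt{154}}{6997657258} \approx 1.1954 \cdot 10^{-5} - 1.7734 \cdot 10^{-9} i$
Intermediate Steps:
$l{\left(w \right)} = \sqrt{-172 + w}$
$\frac{1}{l{\left(m{\left(-1,18 \right)} \right)} + \left(35948 - -47704\right)} = \frac{1}{\sqrt{-172 + 18} + \left(35948 - -47704\right)} = \frac{1}{\sqrt{-154} + \left(35948 + 47704\right)} = \frac{1}{i \sqrt{154} + 83652} = \frac{1}{83652 + i \sqrt{154}}$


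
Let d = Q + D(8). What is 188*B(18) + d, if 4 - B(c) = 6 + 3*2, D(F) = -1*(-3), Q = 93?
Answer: -1408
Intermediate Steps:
D(F) = 3
B(c) = -8 (B(c) = 4 - (6 + 3*2) = 4 - (6 + 6) = 4 - 1*12 = 4 - 12 = -8)
d = 96 (d = 93 + 3 = 96)
188*B(18) + d = 188*(-8) + 96 = -1504 + 96 = -1408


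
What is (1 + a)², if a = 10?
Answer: 121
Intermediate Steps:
(1 + a)² = (1 + 10)² = 11² = 121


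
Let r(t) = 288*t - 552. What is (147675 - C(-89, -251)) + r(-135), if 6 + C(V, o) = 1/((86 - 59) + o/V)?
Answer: 287292757/2654 ≈ 1.0825e+5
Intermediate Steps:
r(t) = -552 + 288*t
C(V, o) = -6 + 1/(27 + o/V) (C(V, o) = -6 + 1/((86 - 59) + o/V) = -6 + 1/(27 + o/V))
(147675 - C(-89, -251)) + r(-135) = (147675 - (-161*(-89) - 6*(-251))/(-251 + 27*(-89))) + (-552 + 288*(-135)) = (147675 - (14329 + 1506)/(-251 - 2403)) + (-552 - 38880) = (147675 - 15835/(-2654)) - 39432 = (147675 - (-1)*15835/2654) - 39432 = (147675 - 1*(-15835/2654)) - 39432 = (147675 + 15835/2654) - 39432 = 391945285/2654 - 39432 = 287292757/2654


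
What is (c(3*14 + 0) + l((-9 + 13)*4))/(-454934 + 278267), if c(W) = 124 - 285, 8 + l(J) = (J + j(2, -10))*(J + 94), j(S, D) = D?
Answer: -491/176667 ≈ -0.0027792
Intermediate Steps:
l(J) = -8 + (-10 + J)*(94 + J) (l(J) = -8 + (J - 10)*(J + 94) = -8 + (-10 + J)*(94 + J))
c(W) = -161
(c(3*14 + 0) + l((-9 + 13)*4))/(-454934 + 278267) = (-161 + (-948 + ((-9 + 13)*4)² + 84*((-9 + 13)*4)))/(-454934 + 278267) = (-161 + (-948 + (4*4)² + 84*(4*4)))/(-176667) = (-161 + (-948 + 16² + 84*16))*(-1/176667) = (-161 + (-948 + 256 + 1344))*(-1/176667) = (-161 + 652)*(-1/176667) = 491*(-1/176667) = -491/176667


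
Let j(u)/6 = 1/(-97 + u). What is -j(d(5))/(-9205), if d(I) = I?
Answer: -3/423430 ≈ -7.0850e-6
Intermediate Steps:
j(u) = 6/(-97 + u)
-j(d(5))/(-9205) = -6/(-97 + 5)/(-9205) = -6/(-92)*(-1)/9205 = -6*(-1/92)*(-1)/9205 = -(-3)*(-1)/(46*9205) = -1*3/423430 = -3/423430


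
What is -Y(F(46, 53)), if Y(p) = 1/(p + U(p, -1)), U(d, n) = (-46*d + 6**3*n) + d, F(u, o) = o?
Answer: 1/2548 ≈ 0.00039246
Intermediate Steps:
U(d, n) = -45*d + 216*n (U(d, n) = (-46*d + 216*n) + d = -45*d + 216*n)
Y(p) = 1/(-216 - 44*p) (Y(p) = 1/(p + (-45*p + 216*(-1))) = 1/(p + (-45*p - 216)) = 1/(p + (-216 - 45*p)) = 1/(-216 - 44*p))
-Y(F(46, 53)) = -(-1)/(216 + 44*53) = -(-1)/(216 + 2332) = -(-1)/2548 = -1*(-1/2548) = 1/2548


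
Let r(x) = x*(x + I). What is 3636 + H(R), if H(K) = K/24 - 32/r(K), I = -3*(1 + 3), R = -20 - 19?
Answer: 57829919/15912 ≈ 3634.4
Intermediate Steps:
R = -39
I = -12 (I = -3*4 = -12)
r(x) = x*(-12 + x) (r(x) = x*(x - 12) = x*(-12 + x))
H(K) = K/24 - 32/(K*(-12 + K)) (H(K) = K/24 - 32*1/(K*(-12 + K)) = K*(1/24) - 32/(K*(-12 + K)) = K/24 - 32/(K*(-12 + K)))
3636 + H(R) = 3636 + (1/24)*(-768 + (-39)**2*(-12 - 39))/(-39*(-12 - 39)) = 3636 + (1/24)*(-1/39)*(-768 + 1521*(-51))/(-51) = 3636 + (1/24)*(-1/39)*(-1/51)*(-768 - 77571) = 3636 + (1/24)*(-1/39)*(-1/51)*(-78339) = 3636 - 26113/15912 = 57829919/15912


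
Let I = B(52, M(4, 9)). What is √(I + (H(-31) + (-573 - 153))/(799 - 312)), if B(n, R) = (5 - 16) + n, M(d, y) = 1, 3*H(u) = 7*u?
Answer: √84016266/1461 ≈ 6.2738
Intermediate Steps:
H(u) = 7*u/3 (H(u) = (7*u)/3 = 7*u/3)
B(n, R) = -11 + n
I = 41 (I = -11 + 52 = 41)
√(I + (H(-31) + (-573 - 153))/(799 - 312)) = √(41 + ((7/3)*(-31) + (-573 - 153))/(799 - 312)) = √(41 + (-217/3 - 726)/487) = √(41 - 2395/3*1/487) = √(41 - 2395/1461) = √(57506/1461) = √84016266/1461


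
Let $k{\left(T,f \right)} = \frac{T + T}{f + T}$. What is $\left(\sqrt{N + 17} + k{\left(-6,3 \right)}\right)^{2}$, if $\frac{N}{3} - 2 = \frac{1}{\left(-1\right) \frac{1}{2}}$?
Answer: $33 + 8 \sqrt{17} \approx 65.985$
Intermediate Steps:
$N = 0$ ($N = 6 + \frac{3}{\left(-1\right) \frac{1}{2}} = 6 + \frac{3}{- \frac{1}{2}} = 6 + 3 \left(-2\right) = 6 - 6 = 0$)
$k{\left(T,f \right)} = \frac{2 T}{T + f}$
$\left(\sqrt{N + 17} + k{\left(-6,3 \right)}\right)^{2} = \left(\sqrt{0 + 17} + 2 \left(-6\right) \frac{1}{-6 + 3}\right)^{2} = \left(\sqrt{17} + 2 \left(-6\right) \frac{1}{-3}\right)^{2} = \left(\sqrt{17} + 2 \left(-6\right) \left(- \frac{1}{3}\right)\right)^{2} = \left(\sqrt{17} + 4\right)^{2} = \left(4 + \sqrt{17}\right)^{2}$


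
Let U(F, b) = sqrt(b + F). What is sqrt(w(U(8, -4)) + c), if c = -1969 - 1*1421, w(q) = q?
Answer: 22*I*sqrt(7) ≈ 58.207*I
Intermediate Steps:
U(F, b) = sqrt(F + b)
c = -3390 (c = -1969 - 1421 = -3390)
sqrt(w(U(8, -4)) + c) = sqrt(sqrt(8 - 4) - 3390) = sqrt(sqrt(4) - 3390) = sqrt(2 - 3390) = sqrt(-3388) = 22*I*sqrt(7)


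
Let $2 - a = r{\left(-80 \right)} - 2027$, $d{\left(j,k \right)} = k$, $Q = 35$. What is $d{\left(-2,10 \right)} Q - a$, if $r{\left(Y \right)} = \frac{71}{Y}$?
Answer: $- \frac{134391}{80} \approx -1679.9$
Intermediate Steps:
$a = \frac{162391}{80}$ ($a = 2 - \left(\frac{71}{-80} - 2027\right) = 2 - \left(71 \left(- \frac{1}{80}\right) - 2027\right) = 2 - \left(- \frac{71}{80} - 2027\right) = 2 - - \frac{162231}{80} = 2 + \frac{162231}{80} = \frac{162391}{80} \approx 2029.9$)
$d{\left(-2,10 \right)} Q - a = 10 \cdot 35 - \frac{162391}{80} = 350 - \frac{162391}{80} = - \frac{134391}{80}$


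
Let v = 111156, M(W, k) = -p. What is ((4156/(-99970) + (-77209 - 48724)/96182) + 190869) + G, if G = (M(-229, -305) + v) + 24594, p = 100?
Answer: 1569784949515929/4807657270 ≈ 3.2652e+5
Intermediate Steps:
M(W, k) = -100 (M(W, k) = -1*100 = -100)
G = 135650 (G = (-100 + 111156) + 24594 = 111056 + 24594 = 135650)
((4156/(-99970) + (-77209 - 48724)/96182) + 190869) + G = ((4156/(-99970) + (-77209 - 48724)/96182) + 190869) + 135650 = ((4156*(-1/99970) - 125933*1/96182) + 190869) + 135650 = ((-2078/49985 - 125933/96182) + 190869) + 135650 = (-6494627201/4807657270 + 190869) + 135650 = 917626240840429/4807657270 + 135650 = 1569784949515929/4807657270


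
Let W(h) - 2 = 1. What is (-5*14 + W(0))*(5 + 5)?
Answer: -670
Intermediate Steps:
W(h) = 3 (W(h) = 2 + 1 = 3)
(-5*14 + W(0))*(5 + 5) = (-5*14 + 3)*(5 + 5) = (-70 + 3)*10 = -67*10 = -670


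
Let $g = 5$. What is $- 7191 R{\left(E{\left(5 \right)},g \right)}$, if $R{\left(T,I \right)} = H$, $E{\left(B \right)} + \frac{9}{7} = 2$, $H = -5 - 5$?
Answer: $71910$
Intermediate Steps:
$H = -10$ ($H = -5 - 5 = -10$)
$E{\left(B \right)} = \frac{5}{7}$ ($E{\left(B \right)} = - \frac{9}{7} + 2 = \frac{5}{7}$)
$R{\left(T,I \right)} = -10$
$- 7191 R{\left(E{\left(5 \right)},g \right)} = \left(-7191\right) \left(-10\right) = 71910$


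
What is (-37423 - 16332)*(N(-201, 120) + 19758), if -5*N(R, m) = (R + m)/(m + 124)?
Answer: -259151145591/244 ≈ -1.0621e+9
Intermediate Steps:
N(R, m) = -(R + m)/(5*(124 + m)) (N(R, m) = -(R + m)/(5*(m + 124)) = -(R + m)/(5*(124 + m)))
(-37423 - 16332)*(N(-201, 120) + 19758) = (-37423 - 16332)*((-1*(-201) - 1*120)/(5*(124 + 120)) + 19758) = -53755*((⅕)*(201 - 120)/244 + 19758) = -53755*((⅕)*(1/244)*81 + 19758) = -53755*(81/1220 + 19758) = -53755*24104841/1220 = -259151145591/244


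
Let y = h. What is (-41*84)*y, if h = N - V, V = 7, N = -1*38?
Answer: 154980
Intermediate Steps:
N = -38
h = -45 (h = -38 - 1*7 = -38 - 7 = -45)
y = -45
(-41*84)*y = -41*84*(-45) = -3444*(-45) = 154980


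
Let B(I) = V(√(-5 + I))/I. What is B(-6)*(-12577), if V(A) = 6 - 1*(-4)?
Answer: 62885/3 ≈ 20962.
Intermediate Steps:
V(A) = 10 (V(A) = 6 + 4 = 10)
B(I) = 10/I
B(-6)*(-12577) = (10/(-6))*(-12577) = (10*(-⅙))*(-12577) = -5/3*(-12577) = 62885/3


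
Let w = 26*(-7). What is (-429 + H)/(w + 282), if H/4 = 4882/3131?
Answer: -1323671/313100 ≈ -4.2276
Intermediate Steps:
H = 19528/3131 (H = 4*(4882/3131) = 19528/3131 ≈ 6.2370)
w = -182
(-429 + H)/(w + 282) = (-429 + 19528/3131)/(-182 + 282) = -1323671/3131/100 = -1323671/3131*1/100 = -1323671/313100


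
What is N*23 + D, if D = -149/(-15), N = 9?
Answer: 3254/15 ≈ 216.93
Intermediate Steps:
D = 149/15 (D = -149*(-1/15) = 149/15 ≈ 9.9333)
N*23 + D = 9*23 + 149/15 = 207 + 149/15 = 3254/15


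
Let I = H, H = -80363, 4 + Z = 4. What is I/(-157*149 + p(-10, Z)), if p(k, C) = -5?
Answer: 80363/23398 ≈ 3.4346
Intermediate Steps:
Z = 0 (Z = -4 + 4 = 0)
I = -80363
I/(-157*149 + p(-10, Z)) = -80363/(-157*149 - 5) = -80363/(-23393 - 5) = -80363/(-23398) = -80363*(-1/23398) = 80363/23398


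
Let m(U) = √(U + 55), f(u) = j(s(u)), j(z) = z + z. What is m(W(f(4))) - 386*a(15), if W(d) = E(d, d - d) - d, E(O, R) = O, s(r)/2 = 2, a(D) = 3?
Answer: -1158 + √55 ≈ -1150.6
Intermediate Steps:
s(r) = 4 (s(r) = 2*2 = 4)
j(z) = 2*z
f(u) = 8 (f(u) = 2*4 = 8)
W(d) = 0 (W(d) = d - d = 0)
m(U) = √(55 + U)
m(W(f(4))) - 386*a(15) = √(55 + 0) - 386*3 = √55 - 1*1158 = √55 - 1158 = -1158 + √55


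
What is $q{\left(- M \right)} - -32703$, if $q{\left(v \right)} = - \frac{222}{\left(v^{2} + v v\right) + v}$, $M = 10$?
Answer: $\frac{3106674}{95} \approx 32702.0$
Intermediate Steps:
$q{\left(v \right)} = - \frac{222}{v + 2 v^{2}}$ ($q{\left(v \right)} = - \frac{222}{\left(v^{2} + v^{2}\right) + v} = - \frac{222}{2 v^{2} + v} = - \frac{222}{v + 2 v^{2}}$)
$q{\left(- M \right)} - -32703 = - \frac{222}{\left(-1\right) 10 \left(1 + 2 \left(\left(-1\right) 10\right)\right)} - -32703 = - \frac{222}{\left(-10\right) \left(1 + 2 \left(-10\right)\right)} + 32703 = \left(-222\right) \left(- \frac{1}{10}\right) \frac{1}{1 - 20} + 32703 = \left(-222\right) \left(- \frac{1}{10}\right) \frac{1}{-19} + 32703 = \left(-222\right) \left(- \frac{1}{10}\right) \left(- \frac{1}{19}\right) + 32703 = - \frac{111}{95} + 32703 = \frac{3106674}{95}$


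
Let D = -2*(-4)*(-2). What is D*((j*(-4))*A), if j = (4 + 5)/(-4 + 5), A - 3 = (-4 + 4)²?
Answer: 1728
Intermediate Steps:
A = 3 (A = 3 + (-4 + 4)² = 3 + 0² = 3 + 0 = 3)
j = 9 (j = 9/1 = 9*1 = 9)
D = -16 (D = 8*(-2) = -16)
D*((j*(-4))*A) = -16*9*(-4)*3 = -(-576)*3 = -16*(-108) = 1728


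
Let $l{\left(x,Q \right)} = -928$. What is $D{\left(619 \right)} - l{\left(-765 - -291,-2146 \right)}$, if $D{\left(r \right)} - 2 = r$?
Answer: $1549$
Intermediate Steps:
$D{\left(r \right)} = 2 + r$
$D{\left(619 \right)} - l{\left(-765 - -291,-2146 \right)} = \left(2 + 619\right) - -928 = 621 + 928 = 1549$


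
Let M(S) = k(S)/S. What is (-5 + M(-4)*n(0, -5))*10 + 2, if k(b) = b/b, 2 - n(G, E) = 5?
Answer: -81/2 ≈ -40.500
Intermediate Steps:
n(G, E) = -3 (n(G, E) = 2 - 1*5 = 2 - 5 = -3)
k(b) = 1
M(S) = 1/S
(-5 + M(-4)*n(0, -5))*10 + 2 = (-5 - 3/(-4))*10 + 2 = (-5 - 1/4*(-3))*10 + 2 = (-5 + 3/4)*10 + 2 = -17/4*10 + 2 = -85/2 + 2 = -81/2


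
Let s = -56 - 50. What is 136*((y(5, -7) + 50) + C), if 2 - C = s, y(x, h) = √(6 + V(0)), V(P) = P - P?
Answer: 21488 + 136*√6 ≈ 21821.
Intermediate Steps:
V(P) = 0
y(x, h) = √6 (y(x, h) = √(6 + 0) = √6)
s = -106
C = 108 (C = 2 - 1*(-106) = 2 + 106 = 108)
136*((y(5, -7) + 50) + C) = 136*((√6 + 50) + 108) = 136*((50 + √6) + 108) = 136*(158 + √6) = 21488 + 136*√6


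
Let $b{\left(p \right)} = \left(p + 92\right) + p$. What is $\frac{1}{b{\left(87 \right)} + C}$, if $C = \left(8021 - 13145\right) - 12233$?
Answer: $- \frac{1}{17091} \approx -5.851 \cdot 10^{-5}$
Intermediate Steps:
$b{\left(p \right)} = 92 + 2 p$ ($b{\left(p \right)} = \left(92 + p\right) + p = 92 + 2 p$)
$C = -17357$ ($C = \left(8021 - 13145\right) - 12233 = -5124 - 12233 = -17357$)
$\frac{1}{b{\left(87 \right)} + C} = \frac{1}{\left(92 + 2 \cdot 87\right) - 17357} = \frac{1}{\left(92 + 174\right) - 17357} = \frac{1}{266 - 17357} = \frac{1}{-17091} = - \frac{1}{17091}$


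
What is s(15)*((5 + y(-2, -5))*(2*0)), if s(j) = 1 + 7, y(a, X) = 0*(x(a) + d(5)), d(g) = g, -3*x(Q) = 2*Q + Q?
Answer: 0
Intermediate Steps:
x(Q) = -Q (x(Q) = -(2*Q + Q)/3 = -Q)
y(a, X) = 0 (y(a, X) = 0*(-a + 5) = 0*(5 - a) = 0)
s(j) = 8
s(15)*((5 + y(-2, -5))*(2*0)) = 8*((5 + 0)*(2*0)) = 8*(5*0) = 8*0 = 0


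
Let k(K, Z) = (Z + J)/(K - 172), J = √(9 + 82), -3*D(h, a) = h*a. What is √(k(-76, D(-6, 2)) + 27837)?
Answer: √(428021464 - 62*√91)/124 ≈ 166.84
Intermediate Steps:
D(h, a) = -a*h/3 (D(h, a) = -h*a/3 = -a*h/3)
J = √91 ≈ 9.5394
k(K, Z) = (Z + √91)/(-172 + K) (k(K, Z) = (Z + √91)/(K - 172) = (Z + √91)/(-172 + K))
√(k(-76, D(-6, 2)) + 27837) = √((-⅓*2*(-6) + √91)/(-172 - 76) + 27837) = √((4 + √91)/(-248) + 27837) = √(-(4 + √91)/248 + 27837) = √((-1/62 - √91/248) + 27837) = √(1725893/62 - √91/248)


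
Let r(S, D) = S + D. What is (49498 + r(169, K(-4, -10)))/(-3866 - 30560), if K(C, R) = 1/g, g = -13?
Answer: -322835/223769 ≈ -1.4427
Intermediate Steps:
K(C, R) = -1/13 (K(C, R) = 1/(-13) = -1/13)
r(S, D) = D + S
(49498 + r(169, K(-4, -10)))/(-3866 - 30560) = (49498 + (-1/13 + 169))/(-3866 - 30560) = (49498 + 2196/13)/(-34426) = (645670/13)*(-1/34426) = -322835/223769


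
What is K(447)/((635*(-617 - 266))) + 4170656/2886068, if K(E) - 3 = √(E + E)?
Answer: 584624753569/404558189485 - √894/560705 ≈ 1.4450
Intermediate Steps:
K(E) = 3 + √2*√E (K(E) = 3 + √(E + E) = 3 + √(2*E) = 3 + √2*√E)
K(447)/((635*(-617 - 266))) + 4170656/2886068 = (3 + √2*√447)/((635*(-617 - 266))) + 4170656/2886068 = (3 + √894)/((635*(-883))) + 4170656*(1/2886068) = (3 + √894)/(-560705) + 1042664/721517 = (3 + √894)*(-1/560705) + 1042664/721517 = (-3/560705 - √894/560705) + 1042664/721517 = 584624753569/404558189485 - √894/560705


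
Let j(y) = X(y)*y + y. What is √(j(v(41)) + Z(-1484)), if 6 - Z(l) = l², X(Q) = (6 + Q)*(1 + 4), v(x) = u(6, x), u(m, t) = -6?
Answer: 1484*I ≈ 1484.0*I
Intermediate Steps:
v(x) = -6
X(Q) = 30 + 5*Q (X(Q) = (6 + Q)*5 = 30 + 5*Q)
j(y) = y + y*(30 + 5*y) (j(y) = (30 + 5*y)*y + y = y*(30 + 5*y) + y = y + y*(30 + 5*y))
Z(l) = 6 - l²
√(j(v(41)) + Z(-1484)) = √(-6*(31 + 5*(-6)) + (6 - 1*(-1484)²)) = √(-6*(31 - 30) + (6 - 1*2202256)) = √(-6*1 + (6 - 2202256)) = √(-6 - 2202250) = √(-2202256) = 1484*I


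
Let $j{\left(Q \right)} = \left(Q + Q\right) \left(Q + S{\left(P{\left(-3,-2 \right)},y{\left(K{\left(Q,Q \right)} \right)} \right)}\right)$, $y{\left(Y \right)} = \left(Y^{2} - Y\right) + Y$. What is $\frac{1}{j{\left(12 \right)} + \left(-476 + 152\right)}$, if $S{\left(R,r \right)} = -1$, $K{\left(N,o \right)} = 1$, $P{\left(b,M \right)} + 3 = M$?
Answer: $- \frac{1}{60} \approx -0.016667$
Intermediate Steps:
$P{\left(b,M \right)} = -3 + M$
$y{\left(Y \right)} = Y^{2}$
$j{\left(Q \right)} = 2 Q \left(-1 + Q\right)$ ($j{\left(Q \right)} = \left(Q + Q\right) \left(Q - 1\right) = 2 Q \left(-1 + Q\right)$)
$\frac{1}{j{\left(12 \right)} + \left(-476 + 152\right)} = \frac{1}{2 \cdot 12 \left(-1 + 12\right) + \left(-476 + 152\right)} = \frac{1}{2 \cdot 12 \cdot 11 - 324} = \frac{1}{264 - 324} = \frac{1}{-60} = - \frac{1}{60}$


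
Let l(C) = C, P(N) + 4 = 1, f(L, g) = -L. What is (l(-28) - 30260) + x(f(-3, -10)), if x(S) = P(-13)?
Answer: -30291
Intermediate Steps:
P(N) = -3 (P(N) = -4 + 1 = -3)
x(S) = -3
(l(-28) - 30260) + x(f(-3, -10)) = (-28 - 30260) - 3 = -30288 - 3 = -30291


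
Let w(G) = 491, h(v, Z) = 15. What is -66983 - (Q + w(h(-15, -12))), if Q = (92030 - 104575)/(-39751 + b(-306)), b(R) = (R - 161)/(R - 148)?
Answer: -1217674359268/18046487 ≈ -67474.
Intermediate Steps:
b(R) = (-161 + R)/(-148 + R)
Q = 5695430/18046487 (Q = (92030 - 104575)/(-39751 + (-161 - 306)/(-148 - 306)) = -12545/(-39751 - 467/(-454)) = -12545/(-39751 - 1/454*(-467)) = -12545/(-39751 + 467/454) = -12545/(-18046487/454) = -12545*(-454/18046487) = 5695430/18046487 ≈ 0.31560)
-66983 - (Q + w(h(-15, -12))) = -66983 - (5695430/18046487 + 491) = -66983 - 1*8866520547/18046487 = -66983 - 8866520547/18046487 = -1217674359268/18046487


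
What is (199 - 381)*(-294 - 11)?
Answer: 55510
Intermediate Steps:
(199 - 381)*(-294 - 11) = -182*(-305) = 55510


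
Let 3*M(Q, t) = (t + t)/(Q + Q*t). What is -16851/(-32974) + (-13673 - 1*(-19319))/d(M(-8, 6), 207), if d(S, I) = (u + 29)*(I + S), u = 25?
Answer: 873755599/859731102 ≈ 1.0163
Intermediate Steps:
M(Q, t) = 2*t/(3*(Q + Q*t)) (M(Q, t) = ((t + t)/(Q + Q*t))/3 = ((2*t)/(Q + Q*t))/3 = (2*t/(Q + Q*t))/3 = 2*t/(3*(Q + Q*t)))
d(S, I) = 54*I + 54*S (d(S, I) = (25 + 29)*(I + S) = 54*(I + S) = 54*I + 54*S)
-16851/(-32974) + (-13673 - 1*(-19319))/d(M(-8, 6), 207) = -16851/(-32974) + (-13673 - 1*(-19319))/(54*207 + 54*((2/3)*6/(-8*(1 + 6)))) = -16851*(-1/32974) + (-13673 + 19319)/(11178 + 54*((2/3)*6*(-1/8)/7)) = 16851/32974 + 5646/(11178 + 54*((2/3)*6*(-1/8)*(1/7))) = 16851/32974 + 5646/(11178 + 54*(-1/14)) = 16851/32974 + 5646/(11178 - 27/7) = 16851/32974 + 5646/(78219/7) = 16851/32974 + 5646*(7/78219) = 16851/32974 + 13174/26073 = 873755599/859731102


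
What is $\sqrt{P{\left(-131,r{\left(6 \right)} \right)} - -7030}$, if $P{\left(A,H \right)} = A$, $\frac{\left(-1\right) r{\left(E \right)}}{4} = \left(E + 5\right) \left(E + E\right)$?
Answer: $\sqrt{6899} \approx 83.06$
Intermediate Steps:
$r{\left(E \right)} = - 8 E \left(5 + E\right)$ ($r{\left(E \right)} = - 4 \left(E + 5\right) \left(E + E\right) = - 4 \left(5 + E\right) 2 E = - 4 \cdot 2 E \left(5 + E\right) = - 8 E \left(5 + E\right)$)
$\sqrt{P{\left(-131,r{\left(6 \right)} \right)} - -7030} = \sqrt{-131 - -7030} = \sqrt{-131 + 7030} = \sqrt{6899}$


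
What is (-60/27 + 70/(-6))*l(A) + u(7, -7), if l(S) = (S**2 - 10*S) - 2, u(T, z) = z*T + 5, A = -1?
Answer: -169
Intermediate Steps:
u(T, z) = 5 + T*z (u(T, z) = T*z + 5 = 5 + T*z)
l(S) = -2 + S**2 - 10*S
(-60/27 + 70/(-6))*l(A) + u(7, -7) = (-60/27 + 70/(-6))*(-2 + (-1)**2 - 10*(-1)) + (5 + 7*(-7)) = (-60*1/27 + 70*(-1/6))*(-2 + 1 + 10) + (5 - 49) = (-20/9 - 35/3)*9 - 44 = -125/9*9 - 44 = -125 - 44 = -169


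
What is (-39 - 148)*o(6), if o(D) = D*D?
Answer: -6732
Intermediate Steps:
o(D) = D²
(-39 - 148)*o(6) = (-39 - 148)*6² = -187*36 = -6732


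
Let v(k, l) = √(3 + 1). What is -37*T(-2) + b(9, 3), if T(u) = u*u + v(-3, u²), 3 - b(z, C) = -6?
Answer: -213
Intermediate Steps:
b(z, C) = 9 (b(z, C) = 3 - 1*(-6) = 3 + 6 = 9)
v(k, l) = 2 (v(k, l) = √4 = 2)
T(u) = 2 + u² (T(u) = u*u + 2 = u² + 2 = 2 + u²)
-37*T(-2) + b(9, 3) = -37*(2 + (-2)²) + 9 = -37*(2 + 4) + 9 = -37*6 + 9 = -222 + 9 = -213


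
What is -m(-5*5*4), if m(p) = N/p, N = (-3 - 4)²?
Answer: 49/100 ≈ 0.49000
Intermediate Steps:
N = 49 (N = (-7)² = 49)
m(p) = 49/p
-m(-5*5*4) = -49/(-5*5*4) = -49/(-1*25*4) = -49/((-25*4)) = -49/(-100) = -49*(-1)/100 = -1*(-49/100) = 49/100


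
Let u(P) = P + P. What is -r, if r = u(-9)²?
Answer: -324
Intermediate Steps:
u(P) = 2*P
r = 324 (r = (2*(-9))² = (-18)² = 324)
-r = -1*324 = -324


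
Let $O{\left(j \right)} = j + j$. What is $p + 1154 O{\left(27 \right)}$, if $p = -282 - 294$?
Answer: $61740$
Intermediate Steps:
$p = -576$ ($p = -282 - 294 = -576$)
$O{\left(j \right)} = 2 j$
$p + 1154 O{\left(27 \right)} = -576 + 1154 \cdot 2 \cdot 27 = -576 + 1154 \cdot 54 = -576 + 62316 = 61740$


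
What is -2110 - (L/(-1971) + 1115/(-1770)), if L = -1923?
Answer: -163606661/77526 ≈ -2110.3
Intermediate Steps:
-2110 - (L/(-1971) + 1115/(-1770)) = -2110 - (-1923/(-1971) + 1115/(-1770)) = -2110 - (-1923*(-1/1971) + 1115*(-1/1770)) = -2110 - (641/657 - 223/354) = -2110 - 1*26801/77526 = -2110 - 26801/77526 = -163606661/77526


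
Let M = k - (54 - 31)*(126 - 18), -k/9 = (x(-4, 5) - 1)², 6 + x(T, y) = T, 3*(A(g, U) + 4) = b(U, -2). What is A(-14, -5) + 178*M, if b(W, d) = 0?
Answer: -635998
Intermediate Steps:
A(g, U) = -4 (A(g, U) = -4 + (⅓)*0 = -4 + 0 = -4)
x(T, y) = -6 + T
k = -1089 (k = -9*((-6 - 4) - 1)² = -9*(-10 - 1)² = -9*(-11)² = -9*121 = -1089)
M = -3573 (M = -1089 - (54 - 31)*(126 - 18) = -1089 - 23*108 = -1089 - 1*2484 = -1089 - 2484 = -3573)
A(-14, -5) + 178*M = -4 + 178*(-3573) = -4 - 635994 = -635998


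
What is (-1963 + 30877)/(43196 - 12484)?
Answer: 14457/15356 ≈ 0.94146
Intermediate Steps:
(-1963 + 30877)/(43196 - 12484) = 28914/30712 = 28914*(1/30712) = 14457/15356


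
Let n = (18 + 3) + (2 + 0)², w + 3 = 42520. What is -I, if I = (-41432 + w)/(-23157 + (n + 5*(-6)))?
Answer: 1085/23162 ≈ 0.046844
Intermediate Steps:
w = 42517 (w = -3 + 42520 = 42517)
n = 25 (n = 21 + 2² = 21 + 4 = 25)
I = -1085/23162 (I = (-41432 + 42517)/(-23157 + (25 + 5*(-6))) = 1085/(-23157 + (25 - 30)) = 1085/(-23157 - 5) = 1085/(-23162) = 1085*(-1/23162) = -1085/23162 ≈ -0.046844)
-I = -1*(-1085/23162) = 1085/23162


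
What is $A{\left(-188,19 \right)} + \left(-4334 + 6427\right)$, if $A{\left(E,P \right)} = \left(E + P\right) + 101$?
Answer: $2025$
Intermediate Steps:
$A{\left(E,P \right)} = 101 + E + P$
$A{\left(-188,19 \right)} + \left(-4334 + 6427\right) = \left(101 - 188 + 19\right) + \left(-4334 + 6427\right) = -68 + 2093 = 2025$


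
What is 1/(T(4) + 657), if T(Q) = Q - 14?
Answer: 1/647 ≈ 0.0015456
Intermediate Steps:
T(Q) = -14 + Q
1/(T(4) + 657) = 1/((-14 + 4) + 657) = 1/(-10 + 657) = 1/647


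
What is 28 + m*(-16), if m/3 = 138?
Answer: -6596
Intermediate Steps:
m = 414 (m = 3*138 = 414)
28 + m*(-16) = 28 + 414*(-16) = 28 - 6624 = -6596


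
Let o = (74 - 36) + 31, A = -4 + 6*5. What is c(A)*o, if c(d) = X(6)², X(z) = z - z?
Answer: 0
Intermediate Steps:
X(z) = 0
A = 26 (A = -4 + 30 = 26)
o = 69 (o = 38 + 31 = 69)
c(d) = 0 (c(d) = 0² = 0)
c(A)*o = 0*69 = 0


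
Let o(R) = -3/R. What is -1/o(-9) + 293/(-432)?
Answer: -1589/432 ≈ -3.6782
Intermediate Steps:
-1/o(-9) + 293/(-432) = -1/((-3/(-9))) + 293/(-432) = -1/((-3*(-1/9))) + 293*(-1/432) = -1/1/3 - 293/432 = -1*3 - 293/432 = -3 - 293/432 = -1589/432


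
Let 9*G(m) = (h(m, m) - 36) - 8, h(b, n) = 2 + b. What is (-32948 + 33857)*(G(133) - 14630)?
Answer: -13289479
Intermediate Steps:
G(m) = -14/3 + m/9 (G(m) = (((2 + m) - 36) - 8)/9 = ((-34 + m) - 8)/9 = (-42 + m)/9 = -14/3 + m/9)
(-32948 + 33857)*(G(133) - 14630) = (-32948 + 33857)*((-14/3 + (⅑)*133) - 14630) = 909*((-14/3 + 133/9) - 14630) = 909*(91/9 - 14630) = 909*(-131579/9) = -13289479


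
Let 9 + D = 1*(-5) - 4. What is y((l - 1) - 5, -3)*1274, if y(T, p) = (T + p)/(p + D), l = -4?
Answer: 2366/3 ≈ 788.67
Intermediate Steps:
D = -18 (D = -9 + (1*(-5) - 4) = -9 + (-5 - 4) = -9 - 9 = -18)
y(T, p) = (T + p)/(-18 + p) (y(T, p) = (T + p)/(p - 18) = (T + p)/(-18 + p))
y((l - 1) - 5, -3)*1274 = ((((-4 - 1) - 5) - 3)/(-18 - 3))*1274 = (((-5 - 5) - 3)/(-21))*1274 = -(-10 - 3)/21*1274 = -1/21*(-13)*1274 = (13/21)*1274 = 2366/3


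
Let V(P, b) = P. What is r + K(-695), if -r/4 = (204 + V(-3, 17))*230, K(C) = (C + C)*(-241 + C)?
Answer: 1116120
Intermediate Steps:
K(C) = 2*C*(-241 + C) (K(C) = (2*C)*(-241 + C) = 2*C*(-241 + C))
r = -184920 (r = -4*(204 - 3)*230 = -804*230 = -4*46230 = -184920)
r + K(-695) = -184920 + 2*(-695)*(-241 - 695) = -184920 + 2*(-695)*(-936) = -184920 + 1301040 = 1116120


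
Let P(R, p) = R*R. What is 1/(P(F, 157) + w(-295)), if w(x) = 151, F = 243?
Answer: 1/59200 ≈ 1.6892e-5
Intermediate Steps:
P(R, p) = R²
1/(P(F, 157) + w(-295)) = 1/(243² + 151) = 1/(59049 + 151) = 1/59200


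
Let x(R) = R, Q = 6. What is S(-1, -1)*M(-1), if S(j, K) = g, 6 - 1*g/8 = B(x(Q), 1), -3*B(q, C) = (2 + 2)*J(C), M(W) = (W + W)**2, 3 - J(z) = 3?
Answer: 192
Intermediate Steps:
J(z) = 0 (J(z) = 3 - 1*3 = 3 - 3 = 0)
M(W) = 4*W**2 (M(W) = (2*W)**2 = 4*W**2)
B(q, C) = 0 (B(q, C) = -(2 + 2)*0/3 = -4*0/3 = -1/3*0 = 0)
g = 48 (g = 48 - 8*0 = 48 + 0 = 48)
S(j, K) = 48
S(-1, -1)*M(-1) = 48*(4*(-1)**2) = 48*(4*1) = 48*4 = 192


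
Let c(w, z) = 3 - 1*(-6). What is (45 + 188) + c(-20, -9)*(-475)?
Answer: -4042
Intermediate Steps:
c(w, z) = 9 (c(w, z) = 3 + 6 = 9)
(45 + 188) + c(-20, -9)*(-475) = (45 + 188) + 9*(-475) = 233 - 4275 = -4042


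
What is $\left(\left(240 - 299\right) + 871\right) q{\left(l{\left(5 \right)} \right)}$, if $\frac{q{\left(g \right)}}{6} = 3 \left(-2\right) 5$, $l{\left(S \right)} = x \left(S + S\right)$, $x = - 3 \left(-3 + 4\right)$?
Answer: $-146160$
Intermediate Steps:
$x = -3$ ($x = \left(-3\right) 1 = -3$)
$l{\left(S \right)} = - 6 S$ ($l{\left(S \right)} = - 3 \left(S + S\right) = - 3 \cdot 2 S = - 6 S$)
$q{\left(g \right)} = -180$ ($q{\left(g \right)} = 6 \cdot 3 \left(-2\right) 5 = 6 \left(\left(-6\right) 5\right) = 6 \left(-30\right) = -180$)
$\left(\left(240 - 299\right) + 871\right) q{\left(l{\left(5 \right)} \right)} = \left(\left(240 - 299\right) + 871\right) \left(-180\right) = \left(-59 + 871\right) \left(-180\right) = 812 \left(-180\right) = -146160$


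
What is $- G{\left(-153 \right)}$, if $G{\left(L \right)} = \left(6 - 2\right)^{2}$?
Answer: $-16$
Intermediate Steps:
$G{\left(L \right)} = 16$ ($G{\left(L \right)} = 4^{2} = 16$)
$- G{\left(-153 \right)} = \left(-1\right) 16 = -16$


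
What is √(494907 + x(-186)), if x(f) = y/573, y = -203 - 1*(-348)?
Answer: 4*√10155775218/573 ≈ 703.50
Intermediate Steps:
y = 145 (y = -203 + 348 = 145)
x(f) = 145/573
√(494907 + x(-186)) = √(494907 + 145/573) = √(283581856/573) = 4*√10155775218/573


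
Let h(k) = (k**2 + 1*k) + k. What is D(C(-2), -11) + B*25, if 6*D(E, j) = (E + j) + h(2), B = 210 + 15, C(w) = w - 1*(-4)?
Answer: 33749/6 ≈ 5624.8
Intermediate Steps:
C(w) = 4 + w (C(w) = w + 4 = 4 + w)
h(k) = k**2 + 2*k (h(k) = (k**2 + k) + k = (k + k**2) + k = k**2 + 2*k)
B = 225
D(E, j) = 4/3 + E/6 + j/6 (D(E, j) = ((E + j) + 2*(2 + 2))/6 = ((E + j) + 2*4)/6 = ((E + j) + 8)/6 = (8 + E + j)/6 = 4/3 + E/6 + j/6)
D(C(-2), -11) + B*25 = (4/3 + (4 - 2)/6 + (1/6)*(-11)) + 225*25 = (4/3 + (1/6)*2 - 11/6) + 5625 = (4/3 + 1/3 - 11/6) + 5625 = -1/6 + 5625 = 33749/6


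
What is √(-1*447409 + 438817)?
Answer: 4*I*√537 ≈ 92.693*I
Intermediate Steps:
√(-1*447409 + 438817) = √(-447409 + 438817) = √(-8592) = 4*I*√537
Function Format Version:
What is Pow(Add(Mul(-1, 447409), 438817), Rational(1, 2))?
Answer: Mul(4, I, Pow(537, Rational(1, 2))) ≈ Mul(92.693, I)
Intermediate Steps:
Pow(Add(Mul(-1, 447409), 438817), Rational(1, 2)) = Pow(Add(-447409, 438817), Rational(1, 2)) = Pow(-8592, Rational(1, 2)) = Mul(4, I, Pow(537, Rational(1, 2)))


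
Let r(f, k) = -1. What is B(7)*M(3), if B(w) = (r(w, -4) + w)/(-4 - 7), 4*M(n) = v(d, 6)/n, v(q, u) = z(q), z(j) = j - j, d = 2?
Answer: 0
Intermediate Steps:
z(j) = 0
v(q, u) = 0
M(n) = 0 (M(n) = (0/n)/4 = (¼)*0 = 0)
B(w) = 1/11 - w/11 (B(w) = (-1 + w)/(-4 - 7) = (-1 + w)/(-11) = (-1 + w)*(-1/11) = 1/11 - w/11)
B(7)*M(3) = (1/11 - 1/11*7)*0 = (1/11 - 7/11)*0 = -6/11*0 = 0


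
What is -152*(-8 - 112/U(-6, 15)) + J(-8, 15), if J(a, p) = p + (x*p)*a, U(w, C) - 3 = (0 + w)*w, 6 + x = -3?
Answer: 107153/39 ≈ 2747.5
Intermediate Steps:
x = -9 (x = -6 - 3 = -9)
U(w, C) = 3 + w**2 (U(w, C) = 3 + (0 + w)*w = 3 + w*w = 3 + w**2)
J(a, p) = p - 9*a*p (J(a, p) = p + (-9*p)*a = p - 9*a*p)
-152*(-8 - 112/U(-6, 15)) + J(-8, 15) = -152*(-8 - 112/(3 + (-6)**2)) + 15*(1 - 9*(-8)) = -152*(-8 - 112/(3 + 36)) + 15*(1 + 72) = -152*(-8 - 112/39) + 15*73 = -152*(-8 - 112*1/39) + 1095 = -152*(-8 - 112/39) + 1095 = -152*(-424/39) + 1095 = 64448/39 + 1095 = 107153/39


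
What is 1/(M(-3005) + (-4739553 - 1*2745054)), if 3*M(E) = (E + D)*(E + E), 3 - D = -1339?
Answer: -3/12459191 ≈ -2.4079e-7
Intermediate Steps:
D = 1342 (D = 3 - 1*(-1339) = 3 + 1339 = 1342)
M(E) = 2*E*(1342 + E)/3 (M(E) = ((E + 1342)*(E + E))/3 = ((1342 + E)*(2*E))/3 = (2*E*(1342 + E))/3 = 2*E*(1342 + E)/3)
1/(M(-3005) + (-4739553 - 1*2745054)) = 1/((2/3)*(-3005)*(1342 - 3005) + (-4739553 - 1*2745054)) = 1/((2/3)*(-3005)*(-1663) + (-4739553 - 2745054)) = 1/(9994630/3 - 7484607) = 1/(-12459191/3) = -3/12459191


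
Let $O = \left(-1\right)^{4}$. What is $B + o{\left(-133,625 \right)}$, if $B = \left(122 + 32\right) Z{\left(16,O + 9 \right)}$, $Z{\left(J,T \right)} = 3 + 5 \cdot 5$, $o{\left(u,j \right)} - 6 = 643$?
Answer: $4961$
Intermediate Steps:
$o{\left(u,j \right)} = 649$ ($o{\left(u,j \right)} = 6 + 643 = 649$)
$O = 1$
$Z{\left(J,T \right)} = 28$ ($Z{\left(J,T \right)} = 3 + 25 = 28$)
$B = 4312$ ($B = \left(122 + 32\right) 28 = 154 \cdot 28 = 4312$)
$B + o{\left(-133,625 \right)} = 4312 + 649 = 4961$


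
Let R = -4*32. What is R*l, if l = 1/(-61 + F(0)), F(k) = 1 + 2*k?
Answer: 32/15 ≈ 2.1333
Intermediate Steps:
R = -128
l = -1/60 (l = 1/(-61 + (1 + 2*0)) = 1/(-61 + (1 + 0)) = 1/(-61 + 1) = 1/(-60) = -1/60 ≈ -0.016667)
R*l = -128*(-1/60) = 32/15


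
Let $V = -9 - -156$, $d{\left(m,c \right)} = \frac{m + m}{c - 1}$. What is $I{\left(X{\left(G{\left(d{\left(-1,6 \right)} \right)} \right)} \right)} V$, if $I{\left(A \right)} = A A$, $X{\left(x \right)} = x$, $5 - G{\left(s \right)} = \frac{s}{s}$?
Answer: $2352$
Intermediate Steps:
$d{\left(m,c \right)} = \frac{2 m}{-1 + c}$
$G{\left(s \right)} = 4$ ($G{\left(s \right)} = 5 - \frac{s}{s} = 5 - 1 = 4$)
$I{\left(A \right)} = A^{2}$
$V = 147$ ($V = -9 + 156 = 147$)
$I{\left(X{\left(G{\left(d{\left(-1,6 \right)} \right)} \right)} \right)} V = 4^{2} \cdot 147 = 16 \cdot 147 = 2352$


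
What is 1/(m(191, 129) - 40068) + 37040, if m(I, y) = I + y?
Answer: 1472265919/39748 ≈ 37040.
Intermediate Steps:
1/(m(191, 129) - 40068) + 37040 = 1/((191 + 129) - 40068) + 37040 = 1/(320 - 40068) + 37040 = 1/(-39748) + 37040 = -1/39748 + 37040 = 1472265919/39748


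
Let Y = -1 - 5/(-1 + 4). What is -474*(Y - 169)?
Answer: 81370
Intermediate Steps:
Y = -8/3 (Y = -1 - 5/3 = -8/3 ≈ -2.6667)
-474*(Y - 169) = -474*(-8/3 - 169) = -474*(-515/3) = 81370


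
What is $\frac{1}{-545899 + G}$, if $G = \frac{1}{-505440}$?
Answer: $- \frac{505440}{275919190561} \approx -1.8318 \cdot 10^{-6}$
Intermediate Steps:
$G = - \frac{1}{505440} \approx -1.9785 \cdot 10^{-6}$
$\frac{1}{-545899 + G} = \frac{1}{-545899 - \frac{1}{505440}} = \frac{1}{- \frac{275919190561}{505440}} = - \frac{505440}{275919190561}$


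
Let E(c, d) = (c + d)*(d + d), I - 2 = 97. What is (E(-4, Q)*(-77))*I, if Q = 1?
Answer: 45738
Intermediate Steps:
I = 99 (I = 2 + 97 = 99)
E(c, d) = 2*d*(c + d) (E(c, d) = (c + d)*(2*d) = 2*d*(c + d))
(E(-4, Q)*(-77))*I = ((2*1*(-4 + 1))*(-77))*99 = ((2*1*(-3))*(-77))*99 = -6*(-77)*99 = 462*99 = 45738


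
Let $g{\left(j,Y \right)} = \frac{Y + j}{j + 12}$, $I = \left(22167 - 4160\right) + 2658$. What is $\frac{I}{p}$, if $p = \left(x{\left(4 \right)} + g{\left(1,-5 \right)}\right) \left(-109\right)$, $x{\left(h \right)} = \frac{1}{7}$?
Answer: $\frac{376103}{327} \approx 1150.2$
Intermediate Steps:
$x{\left(h \right)} = \frac{1}{7}$
$I = 20665$ ($I = 18007 + 2658 = 20665$)
$g{\left(j,Y \right)} = \frac{Y + j}{12 + j}$
$p = \frac{1635}{91}$ ($p = \left(\frac{1}{7} + \frac{-5 + 1}{12 + 1}\right) \left(-109\right) = \left(\frac{1}{7} + \frac{1}{13} \left(-4\right)\right) \left(-109\right) = \left(\frac{1}{7} - \frac{4}{13}\right) \left(-109\right) = \left(- \frac{15}{91}\right) \left(-109\right) = \frac{1635}{91} \approx 17.967$)
$\frac{I}{p} = \frac{20665}{\frac{1635}{91}} = 20665 \cdot \frac{91}{1635} = \frac{376103}{327}$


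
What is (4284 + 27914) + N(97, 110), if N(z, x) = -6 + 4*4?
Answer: 32208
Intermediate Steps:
N(z, x) = 10 (N(z, x) = -6 + 16 = 10)
(4284 + 27914) + N(97, 110) = (4284 + 27914) + 10 = 32198 + 10 = 32208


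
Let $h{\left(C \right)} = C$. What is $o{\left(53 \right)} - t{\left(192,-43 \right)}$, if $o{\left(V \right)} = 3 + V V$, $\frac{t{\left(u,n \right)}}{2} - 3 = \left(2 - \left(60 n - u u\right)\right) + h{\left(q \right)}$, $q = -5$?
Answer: $-76076$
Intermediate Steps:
$t{\left(u,n \right)} = - 120 n + 2 u^{2}$ ($t{\left(u,n \right)} = 6 + 2 \left(\left(2 - \left(60 n - u u\right)\right) - 5\right) = 6 + 2 \left(\left(2 - \left(- u^{2} + 60 n\right)\right) - 5\right) = 6 + 2 \left(\left(2 + u^{2} - 60 n\right) - 5\right) = 6 + 2 \left(-3 + u^{2} - 60 n\right) = 6 - \left(6 - 2 u^{2} + 120 n\right) = - 120 n + 2 u^{2}$)
$o{\left(V \right)} = 3 + V^{2}$
$o{\left(53 \right)} - t{\left(192,-43 \right)} = \left(3 + 53^{2}\right) - \left(\left(-120\right) \left(-43\right) + 2 \cdot 192^{2}\right) = \left(3 + 2809\right) - \left(5160 + 2 \cdot 36864\right) = 2812 - \left(5160 + 73728\right) = 2812 - 78888 = -76076$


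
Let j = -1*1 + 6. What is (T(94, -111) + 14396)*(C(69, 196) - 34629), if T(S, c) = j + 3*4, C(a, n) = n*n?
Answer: 54582031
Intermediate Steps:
j = 5 (j = -1 + 6 = 5)
C(a, n) = n²
T(S, c) = 17 (T(S, c) = 5 + 3*4 = 5 + 12 = 17)
(T(94, -111) + 14396)*(C(69, 196) - 34629) = (17 + 14396)*(196² - 34629) = 14413*(38416 - 34629) = 14413*3787 = 54582031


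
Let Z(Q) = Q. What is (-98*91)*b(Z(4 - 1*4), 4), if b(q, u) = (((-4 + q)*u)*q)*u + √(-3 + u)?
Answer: -8918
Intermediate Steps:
b(q, u) = √(-3 + u) + q*u²*(-4 + q) (b(q, u) = ((u*(-4 + q))*q)*u + √(-3 + u) = (q*u*(-4 + q))*u + √(-3 + u) = q*u²*(-4 + q) + √(-3 + u) = √(-3 + u) + q*u²*(-4 + q))
(-98*91)*b(Z(4 - 1*4), 4) = (-98*91)*(√(-3 + 4) + (4 - 1*4)²*4² - 4*(4 - 1*4)*4²) = -8918*(√1 + (4 - 4)²*16 - 4*(4 - 4)*16) = -8918*(1 + 0²*16 - 4*0*16) = -8918*(1 + 0*16 + 0) = -8918*(1 + 0 + 0) = -8918*1 = -8918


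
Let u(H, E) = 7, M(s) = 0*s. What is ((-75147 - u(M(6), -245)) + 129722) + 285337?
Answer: 339905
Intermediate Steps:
M(s) = 0
((-75147 - u(M(6), -245)) + 129722) + 285337 = ((-75147 - 1*7) + 129722) + 285337 = ((-75147 - 7) + 129722) + 285337 = (-75154 + 129722) + 285337 = 54568 + 285337 = 339905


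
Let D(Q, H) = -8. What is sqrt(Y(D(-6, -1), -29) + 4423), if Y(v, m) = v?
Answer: sqrt(4415) ≈ 66.445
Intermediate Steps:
sqrt(Y(D(-6, -1), -29) + 4423) = sqrt(-8 + 4423) = sqrt(4415)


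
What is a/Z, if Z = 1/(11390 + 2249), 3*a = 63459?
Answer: 288505767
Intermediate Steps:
a = 21153 (a = (⅓)*63459 = 21153)
Z = 1/13639 ≈ 7.3319e-5
a/Z = 21153/(1/13639) = 21153*13639 = 288505767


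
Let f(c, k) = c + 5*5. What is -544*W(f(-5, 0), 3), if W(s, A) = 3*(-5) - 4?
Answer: 10336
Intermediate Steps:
f(c, k) = 25 + c (f(c, k) = c + 25 = 25 + c)
W(s, A) = -19 (W(s, A) = -15 - 4 = -19)
-544*W(f(-5, 0), 3) = -544*(-19) = 10336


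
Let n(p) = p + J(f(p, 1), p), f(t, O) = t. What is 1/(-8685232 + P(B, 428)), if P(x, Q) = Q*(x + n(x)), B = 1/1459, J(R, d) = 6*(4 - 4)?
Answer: -1459/12671752632 ≈ -1.1514e-7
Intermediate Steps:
J(R, d) = 0 (J(R, d) = 6*0 = 0)
n(p) = p (n(p) = p + 0 = p)
B = 1/1459 ≈ 0.00068540
P(x, Q) = 2*Q*x (P(x, Q) = Q*(x + x) = Q*(2*x) = 2*Q*x)
1/(-8685232 + P(B, 428)) = 1/(-8685232 + 2*428*(1/1459)) = 1/(-8685232 + 856/1459) = 1/(-12671752632/1459) = -1459/12671752632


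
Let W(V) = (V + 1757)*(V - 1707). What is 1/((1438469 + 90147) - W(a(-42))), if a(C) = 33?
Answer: 1/4525076 ≈ 2.2099e-7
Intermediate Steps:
W(V) = (-1707 + V)*(1757 + V) (W(V) = (1757 + V)*(-1707 + V) = (-1707 + V)*(1757 + V))
1/((1438469 + 90147) - W(a(-42))) = 1/((1438469 + 90147) - (-2999199 + 33² + 50*33)) = 1/(1528616 - (-2999199 + 1089 + 1650)) = 1/(1528616 - 1*(-2996460)) = 1/(1528616 + 2996460) = 1/4525076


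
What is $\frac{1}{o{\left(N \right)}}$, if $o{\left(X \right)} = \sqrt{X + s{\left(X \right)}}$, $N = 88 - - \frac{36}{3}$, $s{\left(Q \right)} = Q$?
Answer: $\frac{\sqrt{2}}{20} \approx 0.070711$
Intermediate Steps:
$N = 100$ ($N = 88 - \left(-36\right) \frac{1}{3} = 88 - -12 = 88 + 12 = 100$)
$o{\left(X \right)} = \sqrt{2} \sqrt{X}$ ($o{\left(X \right)} = \sqrt{X + X} = \sqrt{2 X} = \sqrt{2} \sqrt{X}$)
$\frac{1}{o{\left(N \right)}} = \frac{1}{\sqrt{2} \sqrt{100}} = \frac{1}{\sqrt{2} \cdot 10} = \frac{1}{10 \sqrt{2}} = \frac{\sqrt{2}}{20}$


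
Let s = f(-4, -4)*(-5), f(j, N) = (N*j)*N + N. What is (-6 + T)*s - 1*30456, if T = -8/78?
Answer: -1268704/39 ≈ -32531.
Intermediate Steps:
f(j, N) = N + j*N² (f(j, N) = j*N² + N = N + j*N²)
T = -4/39 (T = -8*1/78 = -4/39 ≈ -0.10256)
s = 340 (s = -4*(1 - 4*(-4))*(-5) = -4*(1 + 16)*(-5) = -4*17*(-5) = -68*(-5) = 340)
(-6 + T)*s - 1*30456 = (-6 - 4/39)*340 - 1*30456 = -238/39*340 - 30456 = -80920/39 - 30456 = -1268704/39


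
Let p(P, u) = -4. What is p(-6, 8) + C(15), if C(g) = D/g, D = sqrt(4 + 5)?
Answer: -19/5 ≈ -3.8000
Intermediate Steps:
D = 3 (D = sqrt(9) = 3)
C(g) = 3/g
p(-6, 8) + C(15) = -4 + 3/15 = -4 + 3*(1/15) = -4 + 1/5 = -19/5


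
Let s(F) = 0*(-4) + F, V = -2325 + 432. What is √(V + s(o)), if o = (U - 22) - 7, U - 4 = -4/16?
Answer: I*√7673/2 ≈ 43.798*I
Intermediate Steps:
U = 15/4 (U = 4 - 4/16 = 4 - 4*1/16 = 4 - ¼ = 15/4 ≈ 3.7500)
V = -1893
o = -101/4 (o = (15/4 - 22) - 7 = -73/4 - 7 = -101/4 ≈ -25.250)
s(F) = F (s(F) = 0 + F = F)
√(V + s(o)) = √(-1893 - 101/4) = √(-7673/4) = I*√7673/2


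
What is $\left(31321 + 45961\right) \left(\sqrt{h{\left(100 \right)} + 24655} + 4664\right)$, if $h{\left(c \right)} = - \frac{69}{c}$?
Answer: $360443248 + \frac{38641 \sqrt{2465431}}{5} \approx 3.7258 \cdot 10^{8}$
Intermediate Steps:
$\left(31321 + 45961\right) \left(\sqrt{h{\left(100 \right)} + 24655} + 4664\right) = \left(31321 + 45961\right) \left(\sqrt{- \frac{69}{100} + 24655} + 4664\right) = 77282 \left(\sqrt{\left(-69\right) \frac{1}{100} + 24655} + 4664\right) = 77282 \left(\sqrt{- \frac{69}{100} + 24655} + 4664\right) = 77282 \left(\sqrt{\frac{2465431}{100}} + 4664\right) = 77282 \left(\frac{\sqrt{2465431}}{10} + 4664\right) = 77282 \left(4664 + \frac{\sqrt{2465431}}{10}\right) = 360443248 + \frac{38641 \sqrt{2465431}}{5}$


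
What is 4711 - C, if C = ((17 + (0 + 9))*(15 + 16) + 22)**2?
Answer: -680873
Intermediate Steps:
C = 685584 (C = ((17 + 9)*31 + 22)**2 = (26*31 + 22)**2 = (806 + 22)**2 = 828**2 = 685584)
4711 - C = 4711 - 1*685584 = 4711 - 685584 = -680873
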